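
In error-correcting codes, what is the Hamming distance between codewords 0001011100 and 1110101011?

Differing positions: 1, 2, 3, 4, 5, 6, 8, 9, 10. Hamming distance = 9.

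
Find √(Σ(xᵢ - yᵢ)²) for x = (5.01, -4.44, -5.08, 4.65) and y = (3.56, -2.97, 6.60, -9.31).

√(Σ(x_i - y_i)²) = √((5.01 - 3.56)² + (-4.44 - (-2.97))² + (-5.08 - 6.6)² + (4.65 - (-9.31))²)
= √(1.45² + (-1.47)² + (-11.68)² + 13.96²) = √(2.1025 + 2.1609 + 136.4224 + 194.8816) = √335.5674 ≈ 18.3185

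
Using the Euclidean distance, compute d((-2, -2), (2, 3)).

(Σ|x_i - y_i|^2)^(1/2) = (|-2 - 2|^2 + |-2 - 3|^2)^(1/2)
= (4^2 + 5^2)^(1/2) = (16 + 25)^(1/2) = (41)^(1/2) ≈ 6.4031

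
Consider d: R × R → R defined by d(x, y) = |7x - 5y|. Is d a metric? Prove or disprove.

No. d fails symmetry: d(9, 8) = |7·9 - 5·8| = |23| = 23, but d(8, 9) = |7·8 - 5·9| = |11| = 11. Since 23 ≠ 11, d(x,y) ≠ d(y,x) in general.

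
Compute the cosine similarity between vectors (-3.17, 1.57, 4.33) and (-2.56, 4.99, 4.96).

With u = (-3.17, 1.57, 4.33), v = (-2.56, 4.99, 4.96):
u·v = (-3.17)·(-2.56) + 1.57·4.99 + 4.33·4.96 = 8.1152 + 7.8343 + 21.4768 = 37.4263.
|u| = √((-3.17)² + 1.57² + 4.33²) = √(10.0489 + 2.4649 + 18.7489) = √31.2627, |v| = √((-2.56)² + 4.99² + 4.96²) = √(6.5536 + 24.9001 + 24.6016) = √56.0553.
cos θ = (u·v)/(|u||v|) = 37.4263/(√31.2627·√56.0553) ≈ 0.894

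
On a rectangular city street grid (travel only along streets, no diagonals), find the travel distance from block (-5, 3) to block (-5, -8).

Σ|x_i - y_i| = |-5 - (-5)| + |3 - (-8)| = 0 + 11 = 11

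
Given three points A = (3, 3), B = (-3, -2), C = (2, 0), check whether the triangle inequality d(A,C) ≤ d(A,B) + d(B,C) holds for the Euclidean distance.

d(A,B) = √(6² + 5²) = √61 ≈ 7.8102, d(B,C) = √(5² + 2²) = √29 ≈ 5.3852, d(A,C) = √(1² + 3²) = √10 ≈ 3.1623.
d(A,C) ≈ 3.1623 ≤ 7.8102 + 5.3852 = 13.1954. Triangle inequality is satisfied.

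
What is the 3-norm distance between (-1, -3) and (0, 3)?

(Σ|x_i - y_i|^3)^(1/3) = (|-1 - 0|^3 + |-3 - 3|^3)^(1/3)
= (1^3 + 6^3)^(1/3) = (1 + 216)^(1/3) = (217)^(1/3) ≈ 6.0092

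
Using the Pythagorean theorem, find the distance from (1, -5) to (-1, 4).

√(Σ(x_i - y_i)²) = √((1 - (-1))² + (-5 - 4)²)
= √(2² + (-9)²) = √(4 + 81) = √85 ≈ 9.2195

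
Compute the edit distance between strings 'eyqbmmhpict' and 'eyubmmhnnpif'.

Let D[i][j] be the edit distance between the first i characters of 'eyqbmmhpict' and the first j characters of 'eyubmmhnnpif', with D[i][0] = i, D[0][j] = j, and D[i][j] = D[i-1][j-1] if the characters match, else 1 + min(D[i-1][j], D[i][j-1], D[i-1][j-1]). Filling the table (rows: prefixes of 'eyqbmmhpict', columns: prefixes of 'eyubmmhnnpif'):
     ε  e  y  u  b  m  m  h  n  n  p  i  f
  ε  0  1  2  3  4  5  6  7  8  9 10 11 12
  e  1  0  1  2  3  4  5  6  7  8  9 10 11
  y  2  1  0  1  2  3  4  5  6  7  8  9 10
  q  3  2  1  1  2  3  4  5  6  7  8  9 10
  b  4  3  2  2  1  2  3  4  5  6  7  8  9
  m  5  4  3  3  2  1  2  3  4  5  6  7  8
  m  6  5  4  4  3  2  1  2  3  4  5  6  7
  h  7  6  5  5  4  3  2  1  2  3  4  5  6
  p  8  7  6  6  5  4  3  2  2  3  3  4  5
  i  9  8  7  7  6  5  4  3  3  3  4  3  4
  c 10  9  8  8  7  6  5  4  4  4  4  4  4
  t 11 10  9  9  8  7  6  5  5  5  5  5  5
The bottom-right entry gives D[11][12] = 5, so no sequence of fewer than 5 edits works. Backtracking through the table gives one optimal edit sequence (5 edits):
  eyqbmmhpict → eyubmmhpict (sub q→u @3)
  eyubmmhpict → eyubmmhnpict (ins n @8)
  eyubmmhnpict → eyubmmhnnpict (ins n @9)
  eyubmmhnnpict → eyubmmhnnpit (del c @12)
  eyubmmhnnpit → eyubmmhnnpif (sub t→f @12)
Edit distance = 5.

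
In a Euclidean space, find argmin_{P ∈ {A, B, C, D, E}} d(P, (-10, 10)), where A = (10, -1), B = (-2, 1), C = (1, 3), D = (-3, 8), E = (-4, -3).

Distances: d(A) ≈ 22.8254, d(B) ≈ 12.0416, d(C) ≈ 13.0384, d(D) ≈ 7.2801, d(E) ≈ 14.3178. Nearest: D = (-3, 8) with distance 7.2801.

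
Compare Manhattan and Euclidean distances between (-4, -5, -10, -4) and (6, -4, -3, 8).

L1 = |-4 - 6| + |-5 - (-4)| + |-10 - (-3)| + |-4 - 8| = 10 + 1 + 7 + 12 = 30
L2 = √(10² + 1² + 7² + 12²) = √294 ≈ 17.1464
L1 ≥ L2 always (equality iff movement is along one axis); L1 > L2 here.
Ratio L1/L2 = 30/√294 ≈ 1.7496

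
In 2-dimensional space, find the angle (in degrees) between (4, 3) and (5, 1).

With u = (4, 3), v = (5, 1):
u·v = 4·5 + 3·1 = 20 + 3 = 23.
|u| = √(4² + 3²) = √25, |v| = √(5² + 1²) = √26, so |u||v| = √(25·26) = √650.
cos θ = (u·v)/(|u||v|) = 23/√650 ≈ 0.902134
θ = arccos(0.902134) ≈ 25.56°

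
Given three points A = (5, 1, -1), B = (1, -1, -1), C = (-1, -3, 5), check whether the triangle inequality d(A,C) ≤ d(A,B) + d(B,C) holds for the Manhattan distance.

d(A,B) = 4 + 2 + 0 = 6, d(B,C) = 2 + 2 + 6 = 10, d(A,C) = 6 + 4 + 6 = 16.
d(A,C) = 16 ≤ 6 + 10 = 16. Triangle inequality is satisfied.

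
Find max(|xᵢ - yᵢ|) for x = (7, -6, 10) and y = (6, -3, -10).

max(|x_i - y_i|) = max(|7 - 6|, |-6 - (-3)|, |10 - (-10)|) = max(1, 3, 20) = 20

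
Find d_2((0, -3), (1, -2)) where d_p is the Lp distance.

(Σ|x_i - y_i|^2)^(1/2) = (|0 - 1|^2 + |-3 - (-2)|^2)^(1/2)
= (1^2 + 1^2)^(1/2) = (1 + 1)^(1/2) = (2)^(1/2) ≈ 1.4142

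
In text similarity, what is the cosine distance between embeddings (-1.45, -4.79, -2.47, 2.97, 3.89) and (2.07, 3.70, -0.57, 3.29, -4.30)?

With u = (-1.45, -4.79, -2.47, 2.97, 3.89), v = (2.07, 3.70, -0.57, 3.29, -4.30):
u·v = (-1.45)·2.07 + (-4.79)·3.7 + (-2.47)·(-0.57) + 2.97·3.29 + 3.89·(-4.3) = (-3.0015) + (-17.723) + 1.4079 + 9.7713 + (-16.727) = -26.2723.
|u| = √((-1.45)² + (-4.79)² + (-2.47)² + 2.97² + 3.89²) = √(2.1025 + 22.9441 + 6.1009 + 8.8209 + 15.1321) = √55.1005, |v| = √(2.07² + 3.7² + (-0.57)² + 3.29² + (-4.3)²) = √(4.2849 + 13.69 + 0.3249 + 10.8241 + 18.49) = √47.6139.
cos θ = (u·v)/(|u||v|) = -26.2723/(√55.1005·√47.6139) ≈ -0.5129
Cosine distance = 1 - cos θ ≈ 1 - (-0.5129) = 1.5129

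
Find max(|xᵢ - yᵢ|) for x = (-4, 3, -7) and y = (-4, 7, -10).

max(|x_i - y_i|) = max(|-4 - (-4)|, |3 - 7|, |-7 - (-10)|) = max(0, 4, 3) = 4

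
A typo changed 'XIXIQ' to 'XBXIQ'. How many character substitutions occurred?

Differing positions: 2. Hamming distance = 1.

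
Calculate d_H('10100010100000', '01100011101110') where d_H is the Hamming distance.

Differing positions: 1, 2, 8, 11, 12, 13. Hamming distance = 6.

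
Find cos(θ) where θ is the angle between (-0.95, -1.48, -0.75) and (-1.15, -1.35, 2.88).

With u = (-0.95, -1.48, -0.75), v = (-1.15, -1.35, 2.88):
u·v = (-0.95)·(-1.15) + (-1.48)·(-1.35) + (-0.75)·2.88 = 1.0925 + 1.998 + (-2.16) = 0.9305.
|u| = √((-0.95)² + (-1.48)² + (-0.75)²) = √(0.9025 + 2.1904 + 0.5625) = √3.6554, |v| = √((-1.15)² + (-1.35)² + 2.88²) = √(1.3225 + 1.8225 + 8.2944) = √11.4394.
cos θ = (u·v)/(|u||v|) = 0.9305/(√3.6554·√11.4394) ≈ 0.1439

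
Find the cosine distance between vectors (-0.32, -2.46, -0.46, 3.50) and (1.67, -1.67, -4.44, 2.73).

With u = (-0.32, -2.46, -0.46, 3.50), v = (1.67, -1.67, -4.44, 2.73):
u·v = (-0.32)·1.67 + (-2.46)·(-1.67) + (-0.46)·(-4.44) + 3.5·2.73 = (-0.5344) + 4.1082 + 2.0424 + 9.555 = 15.1712.
|u| = √((-0.32)² + (-2.46)² + (-0.46)² + 3.5²) = √(0.1024 + 6.0516 + 0.2116 + 12.25) = √18.6156, |v| = √(1.67² + (-1.67)² + (-4.44)² + 2.73²) = √(2.7889 + 2.7889 + 19.7136 + 7.4529) = √32.7443.
cos θ = (u·v)/(|u||v|) = 15.1712/(√18.6156·√32.7443) ≈ 0.6145
Cosine distance = 1 - cos θ ≈ 1 - 0.6145 = 0.3855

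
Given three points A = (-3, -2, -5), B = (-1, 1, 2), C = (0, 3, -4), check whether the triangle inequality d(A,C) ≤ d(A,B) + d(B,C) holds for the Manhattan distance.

d(A,B) = 2 + 3 + 7 = 12, d(B,C) = 1 + 2 + 6 = 9, d(A,C) = 3 + 5 + 1 = 9.
d(A,C) = 9 ≤ 12 + 9 = 21. Triangle inequality is satisfied.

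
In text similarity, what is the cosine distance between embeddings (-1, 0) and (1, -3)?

With u = (-1, 0), v = (1, -3):
u·v = (-1)·1 + 0·(-3) = (-1) + 0 = -1.
|u| = √((-1)² + 0²) = √1, |v| = √(1² + (-3)²) = √10, so |u||v| = √(1·10) = √10.
cos θ = (u·v)/(|u||v|) = -1/√10 ≈ -0.3162
Cosine distance = 1 - cos θ ≈ 1 - (-0.3162) = 1.3162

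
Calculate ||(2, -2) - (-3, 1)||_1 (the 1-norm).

Σ|x_i - y_i| = |2 - (-3)| + |-2 - 1| = 5 + 3 = 8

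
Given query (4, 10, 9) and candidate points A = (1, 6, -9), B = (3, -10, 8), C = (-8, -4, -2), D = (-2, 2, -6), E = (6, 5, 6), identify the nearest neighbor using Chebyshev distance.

Distances: d(A) = 18, d(B) = 20, d(C) = 14, d(D) = 15, d(E) = 5. Nearest: E = (6, 5, 6) with distance 5.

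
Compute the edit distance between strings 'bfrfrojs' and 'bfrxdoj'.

Let D[i][j] be the edit distance between the first i characters of 'bfrfrojs' and the first j characters of 'bfrxdoj', with D[i][0] = i, D[0][j] = j, and D[i][j] = D[i-1][j-1] if the characters match, else 1 + min(D[i-1][j], D[i][j-1], D[i-1][j-1]). Filling the table (rows: prefixes of 'bfrfrojs', columns: prefixes of 'bfrxdoj'):
     ε  b  f  r  x  d  o  j
  ε  0  1  2  3  4  5  6  7
  b  1  0  1  2  3  4  5  6
  f  2  1  0  1  2  3  4  5
  r  3  2  1  0  1  2  3  4
  f  4  3  2  1  1  2  3  4
  r  5  4  3  2  2  2  3  4
  o  6  5  4  3  3  3  2  3
  j  7  6  5  4  4  4  3  2
  s  8  7  6  5  5  5  4  3
The bottom-right entry gives D[8][7] = 3, so no sequence of fewer than 3 edits works. Backtracking through the table gives one optimal edit sequence (3 edits):
  bfrfrojs → bfrxrojs (sub f→x @4)
  bfrxrojs → bfrxdojs (sub r→d @5)
  bfrxdojs → bfrxdoj (del s @8)
Edit distance = 3.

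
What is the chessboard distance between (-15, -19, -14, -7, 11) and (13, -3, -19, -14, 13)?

max(|x_i - y_i|) = max(|-15 - 13|, |-19 - (-3)|, |-14 - (-19)|, |-7 - (-14)|, |11 - 13|) = max(28, 16, 5, 7, 2) = 28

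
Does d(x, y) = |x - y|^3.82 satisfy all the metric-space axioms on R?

No. d(x,y) = |x-y|^3.82 fails the triangle inequality since p = 3.82 > 1. Counterexample: x = 4, y = 12, z = 22. d(x,z) = |4 - 22|^3.82 = 18^3.82 ≈ 62393.7329, but d(x,y) + d(y,z) = 8^3.82 + 10^3.82 ≈ 2817.1096 + 6606.9345 = 9424.0441. Since 62393.7329 > 9424.0441, the triangle inequality is violated.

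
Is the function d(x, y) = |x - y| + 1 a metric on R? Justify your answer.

No. d fails identity of indiscernibles (specifically d(x,x) = 0): d(-8, -8) = |-8 - (-8)| + 1 = 0 + 1 = 1 ≠ 0.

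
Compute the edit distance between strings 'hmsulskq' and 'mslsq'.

Let D[i][j] be the edit distance between the first i characters of 'hmsulskq' and the first j characters of 'mslsq', with D[i][0] = i, D[0][j] = j, and D[i][j] = D[i-1][j-1] if the characters match, else 1 + min(D[i-1][j], D[i][j-1], D[i-1][j-1]). Filling the table (rows: prefixes of 'hmsulskq', columns: prefixes of 'mslsq'):
     ε  m  s  l  s  q
  ε  0  1  2  3  4  5
  h  1  1  2  3  4  5
  m  2  1  2  3  4  5
  s  3  2  1  2  3  4
  u  4  3  2  2  3  4
  l  5  4  3  2  3  4
  s  6  5  4  3  2  3
  k  7  6  5  4  3  3
  q  8  7  6  5  4  3
The bottom-right entry gives D[8][5] = 3, so no sequence of fewer than 3 edits works. Backtracking through the table gives one optimal edit sequence (3 edits):
  hmsulskq → msulskq (del h @1)
  msulskq → mslskq (del u @3)
  mslskq → mslsq (del k @5)
Edit distance = 3.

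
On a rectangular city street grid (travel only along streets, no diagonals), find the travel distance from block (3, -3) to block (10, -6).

Σ|x_i - y_i| = |3 - 10| + |-3 - (-6)| = 7 + 3 = 10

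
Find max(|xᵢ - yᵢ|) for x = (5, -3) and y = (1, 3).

max(|x_i - y_i|) = max(|5 - 1|, |-3 - 3|) = max(4, 6) = 6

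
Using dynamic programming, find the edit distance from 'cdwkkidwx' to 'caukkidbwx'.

Let D[i][j] be the edit distance between the first i characters of 'cdwkkidwx' and the first j characters of 'caukkidbwx', with D[i][0] = i, D[0][j] = j, and D[i][j] = D[i-1][j-1] if the characters match, else 1 + min(D[i-1][j], D[i][j-1], D[i-1][j-1]). Filling the table (rows: prefixes of 'cdwkkidwx', columns: prefixes of 'caukkidbwx'):
     ε  c  a  u  k  k  i  d  b  w  x
  ε  0  1  2  3  4  5  6  7  8  9 10
  c  1  0  1  2  3  4  5  6  7  8  9
  d  2  1  1  2  3  4  5  5  6  7  8
  w  3  2  2  2  3  4  5  6  6  6  7
  k  4  3  3  3  2  3  4  5  6  7  7
  k  5  4  4  4  3  2  3  4  5  6  7
  i  6  5  5  5  4  3  2  3  4  5  6
  d  7  6  6  6  5  4  3  2  3  4  5
  w  8  7  7  7  6  5  4  3  3  3  4
  x  9  8  8  8  7  6  5  4  4  4  3
The bottom-right entry gives D[9][10] = 3, so no sequence of fewer than 3 edits works. Backtracking through the table gives one optimal edit sequence (3 edits):
  cdwkkidwx → cawkkidwx (sub d→a @2)
  cawkkidwx → caukkidwx (sub w→u @3)
  caukkidwx → caukkidbwx (ins b @8)
Edit distance = 3.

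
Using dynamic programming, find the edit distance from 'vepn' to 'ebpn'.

Let D[i][j] be the edit distance between the first i characters of 'vepn' and the first j characters of 'ebpn', with D[i][0] = i, D[0][j] = j, and D[i][j] = D[i-1][j-1] if the characters match, else 1 + min(D[i-1][j], D[i][j-1], D[i-1][j-1]). Filling the table (rows: prefixes of 'vepn', columns: prefixes of 'ebpn'):
     ε  e  b  p  n
  ε  0  1  2  3  4
  v  1  1  2  3  4
  e  2  1  2  3  4
  p  3  2  2  2  3
  n  4  3  3  3  2
The bottom-right entry gives D[4][4] = 2, so no sequence of fewer than 2 edits works. Backtracking through the table gives one optimal edit sequence (2 edits):
  vepn → eepn (sub v→e @1)
  eepn → ebpn (sub e→b @2)
Edit distance = 2.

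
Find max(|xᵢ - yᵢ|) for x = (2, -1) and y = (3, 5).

max(|x_i - y_i|) = max(|2 - 3|, |-1 - 5|) = max(1, 6) = 6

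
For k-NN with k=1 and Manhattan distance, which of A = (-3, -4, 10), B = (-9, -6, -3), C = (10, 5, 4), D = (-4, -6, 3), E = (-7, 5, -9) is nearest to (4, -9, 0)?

Distances: d(A) = 22, d(B) = 19, d(C) = 24, d(D) = 14, d(E) = 34. Nearest: D = (-4, -6, 3) with distance 14.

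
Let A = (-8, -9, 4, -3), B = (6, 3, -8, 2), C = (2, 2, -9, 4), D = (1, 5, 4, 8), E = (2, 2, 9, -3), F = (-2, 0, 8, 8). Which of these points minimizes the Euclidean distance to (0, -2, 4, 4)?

Distances: d(A) ≈ 12.7279, d(B) ≈ 14.4568, d(C) ≈ 13.7477, d(D) ≈ 8.124, d(E) ≈ 9.6954, d(F) ≈ 6.3246. Nearest: F = (-2, 0, 8, 8) with distance 6.3246.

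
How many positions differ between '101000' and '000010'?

Differing positions: 1, 3, 5. Hamming distance = 3.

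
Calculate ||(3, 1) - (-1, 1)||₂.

√(Σ(x_i - y_i)²) = √((3 - (-1))² + (1 - 1)²)
= √(4² + 0²) = √(16 + 0) = √16 = 4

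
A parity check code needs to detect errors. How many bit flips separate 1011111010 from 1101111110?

Differing positions: 2, 3, 8. Hamming distance = 3.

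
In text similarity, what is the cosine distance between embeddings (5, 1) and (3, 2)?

With u = (5, 1), v = (3, 2):
u·v = 5·3 + 1·2 = 15 + 2 = 17.
|u| = √(5² + 1²) = √26, |v| = √(3² + 2²) = √13, so |u||v| = √(26·13) = √338.
cos θ = (u·v)/(|u||v|) = 17/√338 ≈ 0.9247
Cosine distance = 1 - cos θ ≈ 1 - 0.9247 = 0.0753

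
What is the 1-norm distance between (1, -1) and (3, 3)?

Σ|x_i - y_i| = |1 - 3| + |-1 - 3| = 2 + 4 = 6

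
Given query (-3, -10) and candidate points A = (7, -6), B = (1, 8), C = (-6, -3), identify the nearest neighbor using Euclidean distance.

Distances: d(A) ≈ 10.7703, d(B) ≈ 18.4391, d(C) ≈ 7.6158. Nearest: C = (-6, -3) with distance 7.6158.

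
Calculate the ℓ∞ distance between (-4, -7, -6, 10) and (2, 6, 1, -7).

max(|x_i - y_i|) = max(|-4 - 2|, |-7 - 6|, |-6 - 1|, |10 - (-7)|) = max(6, 13, 7, 17) = 17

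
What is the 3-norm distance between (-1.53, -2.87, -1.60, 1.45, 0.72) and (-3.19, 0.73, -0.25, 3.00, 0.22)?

(Σ|x_i - y_i|^3)^(1/3) = (|-1.53 - (-3.19)|^3 + |-2.87 - 0.73|^3 + |-1.6 - (-0.25)|^3 + |1.45 - 3|^3 + |0.72 - 0.22|^3)^(1/3)
= (1.66^3 + 3.6^3 + 1.35^3 + 1.55^3 + 0.5^3)^(1/3) ≈ (4.5743 + 46.656 + 2.4604 + 3.7239 + 0.125)^(1/3) = (57.5396)^(1/3) ≈ 3.8606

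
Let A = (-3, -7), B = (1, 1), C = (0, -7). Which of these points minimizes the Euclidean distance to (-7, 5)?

Distances: d(A) ≈ 12.6491, d(B) ≈ 8.9443, d(C) ≈ 13.8924. Nearest: B = (1, 1) with distance 8.9443.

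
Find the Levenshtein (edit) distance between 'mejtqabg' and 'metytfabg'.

Let D[i][j] be the edit distance between the first i characters of 'mejtqabg' and the first j characters of 'metytfabg', with D[i][0] = i, D[0][j] = j, and D[i][j] = D[i-1][j-1] if the characters match, else 1 + min(D[i-1][j], D[i][j-1], D[i-1][j-1]). Filling the table (rows: prefixes of 'mejtqabg', columns: prefixes of 'metytfabg'):
     ε  m  e  t  y  t  f  a  b  g
  ε  0  1  2  3  4  5  6  7  8  9
  m  1  0  1  2  3  4  5  6  7  8
  e  2  1  0  1  2  3  4  5  6  7
  j  3  2  1  1  2  3  4  5  6  7
  t  4  3  2  1  2  2  3  4  5  6
  q  5  4  3  2  2  3  3  4  5  6
  a  6  5  4  3  3  3  4  3  4  5
  b  7  6  5  4  4  4  4  4  3  4
  g  8  7  6  5  5  5  5  5  4  3
The bottom-right entry gives D[8][9] = 3, so no sequence of fewer than 3 edits works. Backtracking through the table gives one optimal edit sequence (3 edits):
  mejtqabg → metjtqabg (ins t @3)
  metjtqabg → metytqabg (sub j→y @4)
  metytqabg → metytfabg (sub q→f @6)
Edit distance = 3.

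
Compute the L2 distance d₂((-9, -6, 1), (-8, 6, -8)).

√(Σ(x_i - y_i)²) = √((-9 - (-8))² + (-6 - 6)² + (1 - (-8))²)
= √((-1)² + (-12)² + 9²) = √(1 + 144 + 81) = √226 ≈ 15.0333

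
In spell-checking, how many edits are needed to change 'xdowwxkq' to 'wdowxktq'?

Let D[i][j] be the edit distance between the first i characters of 'xdowwxkq' and the first j characters of 'wdowxktq', with D[i][0] = i, D[0][j] = j, and D[i][j] = D[i-1][j-1] if the characters match, else 1 + min(D[i-1][j], D[i][j-1], D[i-1][j-1]). Filling the table (rows: prefixes of 'xdowwxkq', columns: prefixes of 'wdowxktq'):
     ε  w  d  o  w  x  k  t  q
  ε  0  1  2  3  4  5  6  7  8
  x  1  1  2  3  4  4  5  6  7
  d  2  2  1  2  3  4  5  6  7
  o  3  3  2  1  2  3  4  5  6
  w  4  3  3  2  1  2  3  4  5
  w  5  4  4  3  2  2  3  4  5
  x  6  5  5  4  3  2  3  4  5
  k  7  6  6  5  4  3  2  3  4
  q  8  7  7  6  5  4  3  3  3
The bottom-right entry gives D[8][8] = 3, so no sequence of fewer than 3 edits works. Backtracking through the table gives one optimal edit sequence (3 edits):
  xdowwxkq → wdowwxkq (sub x→w @1)
  wdowwxkq → wdowxkq (del w @4)
  wdowxkq → wdowxktq (ins t @7)
Edit distance = 3.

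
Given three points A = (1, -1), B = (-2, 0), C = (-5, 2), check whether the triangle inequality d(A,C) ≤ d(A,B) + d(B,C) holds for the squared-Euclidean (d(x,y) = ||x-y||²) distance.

d(A,B) = 3² + 1² = 10, d(B,C) = 3² + 2² = 13, d(A,C) = 6² + 3² = 45.
d(A,C) = 45 > 10 + 13 = 23. Triangle inequality is VIOLATED. (Squared-Euclidean is not a metric — this is a counterexample.)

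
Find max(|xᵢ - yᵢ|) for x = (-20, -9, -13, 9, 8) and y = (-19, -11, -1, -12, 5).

max(|x_i - y_i|) = max(|-20 - (-19)|, |-9 - (-11)|, |-13 - (-1)|, |9 - (-12)|, |8 - 5|) = max(1, 2, 12, 21, 3) = 21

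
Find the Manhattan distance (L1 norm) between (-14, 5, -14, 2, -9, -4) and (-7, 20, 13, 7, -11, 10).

Σ|x_i - y_i| = |-14 - (-7)| + |5 - 20| + |-14 - 13| + |2 - 7| + |-9 - (-11)| + |-4 - 10| = 7 + 15 + 27 + 5 + 2 + 14 = 70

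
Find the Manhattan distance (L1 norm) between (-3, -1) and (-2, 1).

Σ|x_i - y_i| = |-3 - (-2)| + |-1 - 1| = 1 + 2 = 3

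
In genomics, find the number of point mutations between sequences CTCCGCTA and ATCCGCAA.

Differing positions: 1, 7. Hamming distance = 2.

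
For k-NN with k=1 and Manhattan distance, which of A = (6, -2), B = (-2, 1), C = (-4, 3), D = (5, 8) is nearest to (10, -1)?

Distances: d(A) = 5, d(B) = 14, d(C) = 18, d(D) = 14. Nearest: A = (6, -2) with distance 5.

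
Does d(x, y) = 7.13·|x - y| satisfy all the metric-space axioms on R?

Yes. Since |x - y| is a metric on R and 7.13 > 0, the positive scalar multiple 7.13·|x - y| is also a metric: scaling by a positive constant preserves non-negativity, identity (d=0 ⟺ |x-y|=0 ⟺ x=y), symmetry, and the triangle inequality.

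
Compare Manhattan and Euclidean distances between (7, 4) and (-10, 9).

L1 = |7 - (-10)| + |4 - 9| = 17 + 5 = 22
L2 = √(17² + 5²) = √314 ≈ 17.72
L1 ≥ L2 always (equality iff movement is along one axis); L1 > L2 here.
Ratio L1/L2 = 22/√314 ≈ 1.2415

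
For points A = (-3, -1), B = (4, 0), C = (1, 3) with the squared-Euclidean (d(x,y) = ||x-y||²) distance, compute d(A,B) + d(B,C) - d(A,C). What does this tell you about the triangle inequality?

d(A,B) = 7² + 1² = 50, d(B,C) = 3² + 3² = 18, d(A,C) = 4² + 4² = 32.
d(A,B) + d(B,C) - d(A,C) = 50 + 18 - 32 = 68 - 32 = 36. This is ≥ 0, so the triangle inequality holds for these points.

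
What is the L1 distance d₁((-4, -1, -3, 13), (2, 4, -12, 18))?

Σ|x_i - y_i| = |-4 - 2| + |-1 - 4| + |-3 - (-12)| + |13 - 18| = 6 + 5 + 9 + 5 = 25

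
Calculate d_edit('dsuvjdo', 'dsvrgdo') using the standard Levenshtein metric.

Let D[i][j] be the edit distance between the first i characters of 'dsuvjdo' and the first j characters of 'dsvrgdo', with D[i][0] = i, D[0][j] = j, and D[i][j] = D[i-1][j-1] if the characters match, else 1 + min(D[i-1][j], D[i][j-1], D[i-1][j-1]). Filling the table (rows: prefixes of 'dsuvjdo', columns: prefixes of 'dsvrgdo'):
     ε  d  s  v  r  g  d  o
  ε  0  1  2  3  4  5  6  7
  d  1  0  1  2  3  4  5  6
  s  2  1  0  1  2  3  4  5
  u  3  2  1  1  2  3  4  5
  v  4  3  2  1  2  3  4  5
  j  5  4  3  2  2  3  4  5
  d  6  5  4  3  3  3  3  4
  o  7  6  5  4  4  4  4  3
The bottom-right entry gives D[7][7] = 3, so no sequence of fewer than 3 edits works. Backtracking through the table gives one optimal edit sequence (3 edits):
  dsuvjdo → dsvvjdo (sub u→v @3)
  dsvvjdo → dsvrjdo (sub v→r @4)
  dsvrjdo → dsvrgdo (sub j→g @5)
Edit distance = 3.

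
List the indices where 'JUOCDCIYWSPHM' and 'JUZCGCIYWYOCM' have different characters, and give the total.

Differing positions: 3, 5, 10, 11, 12. Hamming distance = 5.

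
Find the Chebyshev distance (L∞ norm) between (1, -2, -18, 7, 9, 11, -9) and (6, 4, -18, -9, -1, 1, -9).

max(|x_i - y_i|) = max(|1 - 6|, |-2 - 4|, |-18 - (-18)|, |7 - (-9)|, |9 - (-1)|, |11 - 1|, |-9 - (-9)|) = max(5, 6, 0, 16, 10, 10, 0) = 16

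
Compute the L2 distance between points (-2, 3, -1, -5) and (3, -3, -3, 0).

(Σ|x_i - y_i|^2)^(1/2) = (|-2 - 3|^2 + |3 - (-3)|^2 + |-1 - (-3)|^2 + |-5 - 0|^2)^(1/2)
= (5^2 + 6^2 + 2^2 + 5^2)^(1/2) = (25 + 36 + 4 + 25)^(1/2) = (90)^(1/2) ≈ 9.4868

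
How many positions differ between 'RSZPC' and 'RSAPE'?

Differing positions: 3, 5. Hamming distance = 2.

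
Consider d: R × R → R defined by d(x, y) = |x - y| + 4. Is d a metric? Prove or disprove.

No. d fails identity of indiscernibles (specifically d(x,x) = 0): d(-3, -3) = |-3 - (-3)| + 4 = 0 + 4 = 4 ≠ 0.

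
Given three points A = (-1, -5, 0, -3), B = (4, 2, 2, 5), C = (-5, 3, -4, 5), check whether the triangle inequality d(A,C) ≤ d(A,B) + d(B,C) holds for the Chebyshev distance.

d(A,B) = max(5, 7, 2, 8) = 8, d(B,C) = max(9, 1, 6, 0) = 9, d(A,C) = max(4, 8, 4, 8) = 8.
d(A,C) = 8 ≤ 8 + 9 = 17. Triangle inequality is satisfied.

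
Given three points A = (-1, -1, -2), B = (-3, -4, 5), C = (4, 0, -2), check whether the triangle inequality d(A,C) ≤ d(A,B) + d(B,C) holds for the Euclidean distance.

d(A,B) = √(2² + 3² + 7²) = √62 ≈ 7.874, d(B,C) = √(7² + 4² + 7²) = √114 ≈ 10.6771, d(A,C) = √(5² + 1² + 0²) = √26 ≈ 5.099.
d(A,C) ≈ 5.099 ≤ 7.874 + 10.6771 = 18.5511. Triangle inequality is satisfied.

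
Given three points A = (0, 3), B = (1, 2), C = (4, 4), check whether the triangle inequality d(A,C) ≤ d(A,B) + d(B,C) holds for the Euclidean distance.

d(A,B) = √(1² + 1²) = √2 ≈ 1.4142, d(B,C) = √(3² + 2²) = √13 ≈ 3.6056, d(A,C) = √(4² + 1²) = √17 ≈ 4.1231.
d(A,C) ≈ 4.1231 ≤ 1.4142 + 3.6056 = 5.0198. Triangle inequality is satisfied.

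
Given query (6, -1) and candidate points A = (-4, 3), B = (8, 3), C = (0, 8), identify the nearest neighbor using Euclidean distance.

Distances: d(A) ≈ 10.7703, d(B) ≈ 4.4721, d(C) ≈ 10.8167. Nearest: B = (8, 3) with distance 4.4721.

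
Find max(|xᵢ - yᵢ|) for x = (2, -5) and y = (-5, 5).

max(|x_i - y_i|) = max(|2 - (-5)|, |-5 - 5|) = max(7, 10) = 10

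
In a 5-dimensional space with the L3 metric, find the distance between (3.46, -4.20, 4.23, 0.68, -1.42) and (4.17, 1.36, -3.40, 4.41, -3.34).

(Σ|x_i - y_i|^3)^(1/3) = (|3.46 - 4.17|^3 + |-4.2 - 1.36|^3 + |4.23 - (-3.4)|^3 + |0.68 - 4.41|^3 + |-1.42 - (-3.34)|^3)^(1/3)
= (0.71^3 + 5.56^3 + 7.63^3 + 3.73^3 + 1.92^3)^(1/3) ≈ (0.3579 + 171.8796 + 444.1949 + 51.8951 + 7.0779)^(1/3) = (675.4054)^(1/3) ≈ 8.7738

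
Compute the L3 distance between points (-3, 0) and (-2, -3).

(Σ|x_i - y_i|^3)^(1/3) = (|-3 - (-2)|^3 + |0 - (-3)|^3)^(1/3)
= (1^3 + 3^3)^(1/3) = (1 + 27)^(1/3) = (28)^(1/3) ≈ 3.0366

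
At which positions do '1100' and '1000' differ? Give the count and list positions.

Differing positions: 2. Hamming distance = 1.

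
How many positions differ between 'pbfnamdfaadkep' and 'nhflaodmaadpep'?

Differing positions: 1, 2, 4, 6, 8, 12. Hamming distance = 6.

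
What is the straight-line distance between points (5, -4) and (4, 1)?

√(Σ(x_i - y_i)²) = √((5 - 4)² + (-4 - 1)²)
= √(1² + (-5)²) = √(1 + 25) = √26 ≈ 5.099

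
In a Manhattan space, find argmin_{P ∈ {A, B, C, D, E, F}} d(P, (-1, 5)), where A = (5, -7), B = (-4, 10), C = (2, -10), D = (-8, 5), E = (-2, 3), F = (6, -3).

Distances: d(A) = 18, d(B) = 8, d(C) = 18, d(D) = 7, d(E) = 3, d(F) = 15. Nearest: E = (-2, 3) with distance 3.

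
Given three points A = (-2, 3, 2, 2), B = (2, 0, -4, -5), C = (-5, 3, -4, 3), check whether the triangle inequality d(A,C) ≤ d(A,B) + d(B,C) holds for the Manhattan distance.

d(A,B) = 4 + 3 + 6 + 7 = 20, d(B,C) = 7 + 3 + 0 + 8 = 18, d(A,C) = 3 + 0 + 6 + 1 = 10.
d(A,C) = 10 ≤ 20 + 18 = 38. Triangle inequality is satisfied.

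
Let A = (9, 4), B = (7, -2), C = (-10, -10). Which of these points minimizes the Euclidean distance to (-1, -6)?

Distances: d(A) ≈ 14.1421, d(B) ≈ 8.9443, d(C) ≈ 9.8489. Nearest: B = (7, -2) with distance 8.9443.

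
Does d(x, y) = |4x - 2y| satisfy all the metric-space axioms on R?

No. d fails symmetry: d(4, 8) = |4·4 - 2·8| = |0| = 0, but d(8, 4) = |4·8 - 2·4| = |24| = 24. Since 0 ≠ 24, d(x,y) ≠ d(y,x) in general.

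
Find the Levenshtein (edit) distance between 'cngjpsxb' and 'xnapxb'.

Let D[i][j] be the edit distance between the first i characters of 'cngjpsxb' and the first j characters of 'xnapxb', with D[i][0] = i, D[0][j] = j, and D[i][j] = D[i-1][j-1] if the characters match, else 1 + min(D[i-1][j], D[i][j-1], D[i-1][j-1]). Filling the table (rows: prefixes of 'cngjpsxb', columns: prefixes of 'xnapxb'):
     ε  x  n  a  p  x  b
  ε  0  1  2  3  4  5  6
  c  1  1  2  3  4  5  6
  n  2  2  1  2  3  4  5
  g  3  3  2  2  3  4  5
  j  4  4  3  3  3  4  5
  p  5  5  4  4  3  4  5
  s  6  6  5  5  4  4  5
  x  7  6  6  6  5  4  5
  b  8  7  7  7  6  5  4
The bottom-right entry gives D[8][6] = 4, so no sequence of fewer than 4 edits works. Backtracking through the table gives one optimal edit sequence (4 edits):
  cngjpsxb → xngjpsxb (sub c→x @1)
  xngjpsxb → xnjpsxb (del g @3)
  xnjpsxb → xnapsxb (sub j→a @3)
  xnapsxb → xnapxb (del s @5)
Edit distance = 4.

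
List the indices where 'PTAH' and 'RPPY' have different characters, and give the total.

Differing positions: 1, 2, 3, 4. Hamming distance = 4.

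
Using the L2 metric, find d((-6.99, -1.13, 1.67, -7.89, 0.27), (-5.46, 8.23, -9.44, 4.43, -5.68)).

√(Σ(x_i - y_i)²) = √((-6.99 - (-5.46))² + (-1.13 - 8.23)² + (1.67 - (-9.44))² + (-7.89 - 4.43)² + (0.27 - (-5.68))²)
= √((-1.53)² + (-9.36)² + 11.11² + (-12.32)² + 5.95²) = √(2.3409 + 87.6096 + 123.4321 + 151.7824 + 35.4025) = √400.5675 ≈ 20.0142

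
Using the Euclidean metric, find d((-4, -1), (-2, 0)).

√(Σ(x_i - y_i)²) = √((-4 - (-2))² + (-1 - 0)²)
= √((-2)² + (-1)²) = √(4 + 1) = √5 ≈ 2.2361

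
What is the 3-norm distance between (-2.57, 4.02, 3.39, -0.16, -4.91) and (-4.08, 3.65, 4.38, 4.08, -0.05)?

(Σ|x_i - y_i|^3)^(1/3) = (|-2.57 - (-4.08)|^3 + |4.02 - 3.65|^3 + |3.39 - 4.38|^3 + |-0.16 - 4.08|^3 + |-4.91 - (-0.05)|^3)^(1/3)
= (1.51^3 + 0.37^3 + 0.99^3 + 4.24^3 + 4.86^3)^(1/3) ≈ (3.443 + 0.0507 + 0.9703 + 76.225 + 114.7913)^(1/3) = (195.4803)^(1/3) ≈ 5.8036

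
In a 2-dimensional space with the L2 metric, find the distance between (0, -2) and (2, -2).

(Σ|x_i - y_i|^2)^(1/2) = (|0 - 2|^2 + |-2 - (-2)|^2)^(1/2)
= (2^2 + 0^2)^(1/2) = (4 + 0)^(1/2) = (4)^(1/2) = 2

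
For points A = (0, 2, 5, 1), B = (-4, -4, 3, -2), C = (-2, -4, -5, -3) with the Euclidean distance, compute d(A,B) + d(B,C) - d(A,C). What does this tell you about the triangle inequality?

d(A,B) = √(4² + 6² + 2² + 3²) = √65 ≈ 8.0623, d(B,C) = √(2² + 0² + 8² + 1²) = √69 ≈ 8.3066, d(A,C) = √(2² + 6² + 10² + 4²) = √156 ≈ 12.49.
d(A,B) + d(B,C) - d(A,C) = 8.0623 + 8.3066 - 12.49 = 16.3689 - 12.49 = 3.8789 (to 4 decimal places). This is ≥ 0, so the triangle inequality holds for these points.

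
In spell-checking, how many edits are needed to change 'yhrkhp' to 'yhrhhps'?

Let D[i][j] be the edit distance between the first i characters of 'yhrkhp' and the first j characters of 'yhrhhps', with D[i][0] = i, D[0][j] = j, and D[i][j] = D[i-1][j-1] if the characters match, else 1 + min(D[i-1][j], D[i][j-1], D[i-1][j-1]). Filling the table (rows: prefixes of 'yhrkhp', columns: prefixes of 'yhrhhps'):
     ε  y  h  r  h  h  p  s
  ε  0  1  2  3  4  5  6  7
  y  1  0  1  2  3  4  5  6
  h  2  1  0  1  2  3  4  5
  r  3  2  1  0  1  2  3  4
  k  4  3  2  1  1  2  3  4
  h  5  4  3  2  1  1  2  3
  p  6  5  4  3  2  2  1  2
The bottom-right entry gives D[6][7] = 2, so no sequence of fewer than 2 edits works. Backtracking through the table gives one optimal edit sequence (2 edits):
  yhrkhp → yhrhhp (sub k→h @4)
  yhrhhp → yhrhhps (ins s @7)
Edit distance = 2.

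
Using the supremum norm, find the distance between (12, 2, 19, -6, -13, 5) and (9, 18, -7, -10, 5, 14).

max(|x_i - y_i|) = max(|12 - 9|, |2 - 18|, |19 - (-7)|, |-6 - (-10)|, |-13 - 5|, |5 - 14|) = max(3, 16, 26, 4, 18, 9) = 26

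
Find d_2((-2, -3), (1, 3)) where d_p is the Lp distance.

(Σ|x_i - y_i|^2)^(1/2) = (|-2 - 1|^2 + |-3 - 3|^2)^(1/2)
= (3^2 + 6^2)^(1/2) = (9 + 36)^(1/2) = (45)^(1/2) ≈ 6.7082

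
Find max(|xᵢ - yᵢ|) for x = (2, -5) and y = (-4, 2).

max(|x_i - y_i|) = max(|2 - (-4)|, |-5 - 2|) = max(6, 7) = 7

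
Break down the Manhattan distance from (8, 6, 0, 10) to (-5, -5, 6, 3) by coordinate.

Σ|x_i - y_i| = |8 - (-5)| + |6 - (-5)| + |0 - 6| + |10 - 3| = 13 + 11 + 6 + 7 = 37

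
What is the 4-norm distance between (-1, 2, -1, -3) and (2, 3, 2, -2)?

(Σ|x_i - y_i|^4)^(1/4) = (|-1 - 2|^4 + |2 - 3|^4 + |-1 - 2|^4 + |-3 - (-2)|^4)^(1/4)
= (3^4 + 1^4 + 3^4 + 1^4)^(1/4) = (81 + 1 + 81 + 1)^(1/4) = (164)^(1/4) ≈ 3.5786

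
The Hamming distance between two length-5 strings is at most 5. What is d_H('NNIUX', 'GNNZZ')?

Differing positions: 1, 3, 4, 5. Hamming distance = 4. The maximum possible Hamming distance for length-5 strings is 5, so d_H/5 = 4/5 = 0.8.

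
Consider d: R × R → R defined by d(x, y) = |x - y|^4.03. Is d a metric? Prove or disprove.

No. d(x,y) = |x-y|^4.03 fails the triangle inequality since p = 4.03 > 1. Counterexample: x = 3, y = 10, z = 22. d(x,z) = |3 - 22|^4.03 = 19^4.03 ≈ 142356.4049, but d(x,y) + d(y,z) = 7^4.03 + 12^4.03 ≈ 2545.3359 + 22340.8875 = 24886.2234. Since 142356.4049 > 24886.2234, the triangle inequality is violated.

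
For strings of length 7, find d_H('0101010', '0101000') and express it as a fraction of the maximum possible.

Differing positions: 6. Hamming distance = 1. The maximum possible Hamming distance for length-7 strings is 7, so d_H/7 = 1/7 ≈ 0.1429.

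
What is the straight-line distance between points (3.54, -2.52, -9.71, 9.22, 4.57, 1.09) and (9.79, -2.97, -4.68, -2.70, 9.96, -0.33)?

√(Σ(x_i - y_i)²) = √((3.54 - 9.79)² + (-2.52 - (-2.97))² + (-9.71 - (-4.68))² + (9.22 - (-2.7))² + (4.57 - 9.96)² + (1.09 - (-0.33))²)
= √((-6.25)² + 0.45² + (-5.03)² + 11.92² + (-5.39)² + 1.42²) = √(39.0625 + 0.2025 + 25.3009 + 142.0864 + 29.0521 + 2.0164) = √237.7208 ≈ 15.4182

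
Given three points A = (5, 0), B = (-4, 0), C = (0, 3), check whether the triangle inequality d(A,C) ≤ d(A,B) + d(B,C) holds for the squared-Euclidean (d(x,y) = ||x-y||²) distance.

d(A,B) = 9² + 0² = 81, d(B,C) = 4² + 3² = 25, d(A,C) = 5² + 3² = 34.
d(A,C) = 34 ≤ 81 + 25 = 106. Triangle inequality is satisfied.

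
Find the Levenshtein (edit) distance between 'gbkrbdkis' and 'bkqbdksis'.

Let D[i][j] be the edit distance between the first i characters of 'gbkrbdkis' and the first j characters of 'bkqbdksis', with D[i][0] = i, D[0][j] = j, and D[i][j] = D[i-1][j-1] if the characters match, else 1 + min(D[i-1][j], D[i][j-1], D[i-1][j-1]). Filling the table (rows: prefixes of 'gbkrbdkis', columns: prefixes of 'bkqbdksis'):
     ε  b  k  q  b  d  k  s  i  s
  ε  0  1  2  3  4  5  6  7  8  9
  g  1  1  2  3  4  5  6  7  8  9
  b  2  1  2  3  3  4  5  6  7  8
  k  3  2  1  2  3  4  4  5  6  7
  r  4  3  2  2  3  4  5  5  6  7
  b  5  4  3  3  2  3  4  5  6  7
  d  6  5  4  4  3  2  3  4  5  6
  k  7  6  5  5  4  3  2  3  4  5
  i  8  7  6  6  5  4  3  3  3  4
  s  9  8  7  7  6  5  4  3  4  3
The bottom-right entry gives D[9][9] = 3, so no sequence of fewer than 3 edits works. Backtracking through the table gives one optimal edit sequence (3 edits):
  gbkrbdkis → bkrbdkis (del g @1)
  bkrbdkis → bkqbdkis (sub r→q @3)
  bkqbdkis → bkqbdksis (ins s @7)
Edit distance = 3.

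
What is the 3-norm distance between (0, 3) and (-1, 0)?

(Σ|x_i - y_i|^3)^(1/3) = (|0 - (-1)|^3 + |3 - 0|^3)^(1/3)
= (1^3 + 3^3)^(1/3) = (1 + 27)^(1/3) = (28)^(1/3) ≈ 3.0366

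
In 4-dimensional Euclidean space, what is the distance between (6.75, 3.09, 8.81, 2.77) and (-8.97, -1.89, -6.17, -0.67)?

√(Σ(x_i - y_i)²) = √((6.75 - (-8.97))² + (3.09 - (-1.89))² + (8.81 - (-6.17))² + (2.77 - (-0.67))²)
= √(15.72² + 4.98² + 14.98² + 3.44²) = √(247.1184 + 24.8004 + 224.4004 + 11.8336) = √508.1528 ≈ 22.5422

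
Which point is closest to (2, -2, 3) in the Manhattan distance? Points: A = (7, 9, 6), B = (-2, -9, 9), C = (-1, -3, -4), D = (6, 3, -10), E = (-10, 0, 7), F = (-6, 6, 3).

Distances: d(A) = 19, d(B) = 17, d(C) = 11, d(D) = 22, d(E) = 18, d(F) = 16. Nearest: C = (-1, -3, -4) with distance 11.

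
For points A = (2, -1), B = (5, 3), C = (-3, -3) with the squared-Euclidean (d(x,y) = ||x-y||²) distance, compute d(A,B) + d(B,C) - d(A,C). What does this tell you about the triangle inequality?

d(A,B) = 3² + 4² = 25, d(B,C) = 8² + 6² = 100, d(A,C) = 5² + 2² = 29.
d(A,B) + d(B,C) - d(A,C) = 25 + 100 - 29 = 125 - 29 = 96. This is ≥ 0, so the triangle inequality holds for these points.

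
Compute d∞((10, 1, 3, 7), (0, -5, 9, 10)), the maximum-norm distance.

max(|x_i - y_i|) = max(|10 - 0|, |1 - (-5)|, |3 - 9|, |7 - 10|) = max(10, 6, 6, 3) = 10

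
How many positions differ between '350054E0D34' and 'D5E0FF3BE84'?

Differing positions: 1, 3, 5, 6, 7, 8, 9, 10. Hamming distance = 8.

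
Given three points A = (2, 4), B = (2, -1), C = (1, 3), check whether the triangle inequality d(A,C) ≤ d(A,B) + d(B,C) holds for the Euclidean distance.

d(A,B) = √(0² + 5²) = √25 = 5, d(B,C) = √(1² + 4²) = √17 ≈ 4.1231, d(A,C) = √(1² + 1²) = √2 ≈ 1.4142.
d(A,C) ≈ 1.4142 ≤ 5 + 4.1231 = 9.1231. Triangle inequality is satisfied.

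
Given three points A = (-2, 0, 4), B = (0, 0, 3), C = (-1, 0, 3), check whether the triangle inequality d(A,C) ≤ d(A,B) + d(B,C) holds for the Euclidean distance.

d(A,B) = √(2² + 0² + 1²) = √5 ≈ 2.2361, d(B,C) = √(1² + 0² + 0²) = √1 = 1, d(A,C) = √(1² + 0² + 1²) = √2 ≈ 1.4142.
d(A,C) ≈ 1.4142 ≤ 2.2361 + 1 = 3.2361. Triangle inequality is satisfied.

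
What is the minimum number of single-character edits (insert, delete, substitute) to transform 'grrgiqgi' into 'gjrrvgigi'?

Let D[i][j] be the edit distance between the first i characters of 'grrgiqgi' and the first j characters of 'gjrrvgigi', with D[i][0] = i, D[0][j] = j, and D[i][j] = D[i-1][j-1] if the characters match, else 1 + min(D[i-1][j], D[i][j-1], D[i-1][j-1]). Filling the table (rows: prefixes of 'grrgiqgi', columns: prefixes of 'gjrrvgigi'):
     ε  g  j  r  r  v  g  i  g  i
  ε  0  1  2  3  4  5  6  7  8  9
  g  1  0  1  2  3  4  5  6  7  8
  r  2  1  1  1  2  3  4  5  6  7
  r  3  2  2  1  1  2  3  4  5  6
  g  4  3  3  2  2  2  2  3  4  5
  i  5  4  4  3  3  3  3  2  3  4
  q  6  5  5  4  4  4  4  3  3  4
  g  7  6  6  5  5  5  4  4  3  4
  i  8  7  7  6  6  6  5  4  4  3
The bottom-right entry gives D[8][9] = 3, so no sequence of fewer than 3 edits works. Backtracking through the table gives one optimal edit sequence (3 edits):
  grrgiqgi → gjrrgiqgi (ins j @2)
  gjrrgiqgi → gjrrvgiqgi (ins v @5)
  gjrrvgiqgi → gjrrvgigi (del q @8)
Edit distance = 3.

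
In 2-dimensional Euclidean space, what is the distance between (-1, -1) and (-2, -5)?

√(Σ(x_i - y_i)²) = √((-1 - (-2))² + (-1 - (-5))²)
= √(1² + 4²) = √(1 + 16) = √17 ≈ 4.1231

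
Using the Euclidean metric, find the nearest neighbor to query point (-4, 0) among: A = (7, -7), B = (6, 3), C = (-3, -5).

Distances: d(A) ≈ 13.0384, d(B) ≈ 10.4403, d(C) ≈ 5.099. Nearest: C = (-3, -5) with distance 5.099.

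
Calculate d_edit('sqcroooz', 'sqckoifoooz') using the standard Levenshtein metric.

Let D[i][j] be the edit distance between the first i characters of 'sqcroooz' and the first j characters of 'sqckoifoooz', with D[i][0] = i, D[0][j] = j, and D[i][j] = D[i-1][j-1] if the characters match, else 1 + min(D[i-1][j], D[i][j-1], D[i-1][j-1]). Filling the table (rows: prefixes of 'sqcroooz', columns: prefixes of 'sqckoifoooz'):
     ε  s  q  c  k  o  i  f  o  o  o  z
  ε  0  1  2  3  4  5  6  7  8  9 10 11
  s  1  0  1  2  3  4  5  6  7  8  9 10
  q  2  1  0  1  2  3  4  5  6  7  8  9
  c  3  2  1  0  1  2  3  4  5  6  7  8
  r  4  3  2  1  1  2  3  4  5  6  7  8
  o  5  4  3  2  2  1  2  3  4  5  6  7
  o  6  5  4  3  3  2  2  3  3  4  5  6
  o  7  6  5  4  4  3  3  3  3  3  4  5
  z  8  7  6  5  5  4  4  4  4  4  4  4
The bottom-right entry gives D[8][11] = 4, so no sequence of fewer than 4 edits works. Backtracking through the table gives one optimal edit sequence (4 edits):
  sqcroooz → sqckroooz (ins k @4)
  sqckroooz → sqckoroooz (ins o @5)
  sqckoroooz → sqckoiroooz (ins i @6)
  sqckoiroooz → sqckoifoooz (sub r→f @7)
Edit distance = 4.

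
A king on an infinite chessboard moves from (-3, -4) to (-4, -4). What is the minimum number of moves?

max(|x_i - y_i|) = max(|-3 - (-4)|, |-4 - (-4)|) = max(1, 0) = 1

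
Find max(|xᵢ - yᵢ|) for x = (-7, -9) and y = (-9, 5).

max(|x_i - y_i|) = max(|-7 - (-9)|, |-9 - 5|) = max(2, 14) = 14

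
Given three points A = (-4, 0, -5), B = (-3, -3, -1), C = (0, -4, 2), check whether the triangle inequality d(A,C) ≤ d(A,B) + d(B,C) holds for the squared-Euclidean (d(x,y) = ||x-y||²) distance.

d(A,B) = 1² + 3² + 4² = 26, d(B,C) = 3² + 1² + 3² = 19, d(A,C) = 4² + 4² + 7² = 81.
d(A,C) = 81 > 26 + 19 = 45. Triangle inequality is VIOLATED. (Squared-Euclidean is not a metric — this is a counterexample.)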